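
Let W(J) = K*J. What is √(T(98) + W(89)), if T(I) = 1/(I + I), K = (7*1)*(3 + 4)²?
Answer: √5983293/14 ≈ 174.72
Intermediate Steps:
K = 343 (K = 7*7² = 7*49 = 343)
T(I) = 1/(2*I)
W(J) = 343*J
√(T(98) + W(89)) = √((½)/98 + 343*89) = √((½)*(1/98) + 30527) = √(1/196 + 30527) = √(5983293/196) = √5983293/14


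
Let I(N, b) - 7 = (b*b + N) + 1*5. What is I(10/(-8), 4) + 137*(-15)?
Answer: -8113/4 ≈ -2028.3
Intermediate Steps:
I(N, b) = 12 + N + b**2 (I(N, b) = 7 + ((b*b + N) + 1*5) = 7 + ((b**2 + N) + 5) = 7 + ((N + b**2) + 5) = 7 + (5 + N + b**2) = 12 + N + b**2)
I(10/(-8), 4) + 137*(-15) = (12 + 10/(-8) + 4**2) + 137*(-15) = (12 + 10*(-1/8) + 16) - 2055 = (12 - 5/4 + 16) - 2055 = 107/4 - 2055 = -8113/4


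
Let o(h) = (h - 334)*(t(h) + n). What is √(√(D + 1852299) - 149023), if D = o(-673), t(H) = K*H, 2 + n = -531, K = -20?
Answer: √(-149023 + I*√11165190) ≈ 4.328 + 386.06*I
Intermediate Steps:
n = -533 (n = -2 - 531 = -533)
t(H) = -20*H
o(h) = (-533 - 20*h)*(-334 + h) (o(h) = (h - 334)*(-20*h - 533) = (-334 + h)*(-533 - 20*h) = (-533 - 20*h)*(-334 + h))
D = -13017489 (D = 178022 - 20*(-673)² + 6147*(-673) = 178022 - 20*452929 - 4136931 = 178022 - 9058580 - 4136931 = -13017489)
√(√(D + 1852299) - 149023) = √(√(-13017489 + 1852299) - 149023) = √(√(-11165190) - 149023) = √(I*√11165190 - 149023) = √(-149023 + I*√11165190)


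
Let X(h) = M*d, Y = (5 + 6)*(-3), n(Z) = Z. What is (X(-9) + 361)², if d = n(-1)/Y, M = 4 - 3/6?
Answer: 568011889/4356 ≈ 1.3040e+5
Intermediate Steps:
Y = -33 (Y = 11*(-3) = -33)
M = 7/2 (M = 4 - 3/6 = 4 - 1*½ = 4 - ½ = 7/2 ≈ 3.5000)
d = 1/33 (d = -1/(-33) = -1*(-1/33) = 1/33 ≈ 0.030303)
X(h) = 7/66 (X(h) = (7/2)*(1/33) = 7/66)
(X(-9) + 361)² = (7/66 + 361)² = (23833/66)² = 568011889/4356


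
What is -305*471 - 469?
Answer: -144124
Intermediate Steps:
-305*471 - 469 = -143655 - 469 = -144124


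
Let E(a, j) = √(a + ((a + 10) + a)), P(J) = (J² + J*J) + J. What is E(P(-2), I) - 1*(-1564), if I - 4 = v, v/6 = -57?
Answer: 1564 + 2*√7 ≈ 1569.3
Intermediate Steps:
P(J) = J + 2*J² (P(J) = (J² + J²) + J = 2*J² + J = J + 2*J²)
v = -342 (v = 6*(-57) = -342)
I = -338 (I = 4 - 342 = -338)
E(a, j) = √(10 + 3*a) (E(a, j) = √(a + ((10 + a) + a)) = √(a + (10 + 2*a)) = √(10 + 3*a))
E(P(-2), I) - 1*(-1564) = √(10 + 3*(-2*(1 + 2*(-2)))) - 1*(-1564) = √(10 + 3*(-2*(1 - 4))) + 1564 = √(10 + 3*(-2*(-3))) + 1564 = √(10 + 3*6) + 1564 = √(10 + 18) + 1564 = √28 + 1564 = 2*√7 + 1564 = 1564 + 2*√7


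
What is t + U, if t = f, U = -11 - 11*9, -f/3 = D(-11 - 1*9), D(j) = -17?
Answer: -59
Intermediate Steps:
f = 51 (f = -3*(-17) = 51)
U = -110 (U = -11 - 99 = -110)
t = 51
t + U = 51 - 110 = -59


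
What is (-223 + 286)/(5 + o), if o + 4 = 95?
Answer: 21/32 ≈ 0.65625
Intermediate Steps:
o = 91 (o = -4 + 95 = 91)
(-223 + 286)/(5 + o) = (-223 + 286)/(5 + 91) = 63/96 = 63*(1/96) = 21/32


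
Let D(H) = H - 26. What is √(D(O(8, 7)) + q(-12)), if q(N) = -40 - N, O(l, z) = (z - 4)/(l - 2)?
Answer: I*√214/2 ≈ 7.3144*I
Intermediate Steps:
O(l, z) = (-4 + z)/(-2 + l)
D(H) = -26 + H
√(D(O(8, 7)) + q(-12)) = √((-26 + (-4 + 7)/(-2 + 8)) + (-40 - 1*(-12))) = √((-26 + 3/6) + (-40 + 12)) = √((-26 + (⅙)*3) - 28) = √((-26 + ½) - 28) = √(-51/2 - 28) = √(-107/2) = I*√214/2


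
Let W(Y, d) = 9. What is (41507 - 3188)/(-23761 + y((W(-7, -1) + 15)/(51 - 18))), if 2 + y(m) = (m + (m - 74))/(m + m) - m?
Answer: -3372072/2095597 ≈ -1.6091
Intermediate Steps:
y(m) = -2 - m + (-74 + 2*m)/(2*m) (y(m) = -2 + ((m + (m - 74))/(m + m) - m) = -2 + ((m + (-74 + m))/((2*m)) - m) = -2 + ((-74 + 2*m)*(1/(2*m)) - m) = -2 + ((-74 + 2*m)/(2*m) - m) = -2 + (-m + (-74 + 2*m)/(2*m)) = -2 - m + (-74 + 2*m)/(2*m))
(41507 - 3188)/(-23761 + y((W(-7, -1) + 15)/(51 - 18))) = (41507 - 3188)/(-23761 + (-1 - (9 + 15)/(51 - 18) - 37*(51 - 18)/(9 + 15))) = 38319/(-23761 + (-1 - 24/33 - 37/(24/33))) = 38319/(-23761 + (-1 - 24/33 - 37/(24*(1/33)))) = 38319/(-23761 + (-1 - 1*8/11 - 37/8/11)) = 38319/(-23761 + (-1 - 8/11 - 37*11/8)) = 38319/(-23761 + (-1 - 8/11 - 407/8)) = 38319/(-23761 - 4629/88) = 38319/(-2095597/88) = 38319*(-88/2095597) = -3372072/2095597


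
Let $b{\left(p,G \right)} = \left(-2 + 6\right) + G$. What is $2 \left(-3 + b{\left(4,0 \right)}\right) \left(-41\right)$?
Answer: $-82$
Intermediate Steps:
$b{\left(p,G \right)} = 4 + G$
$2 \left(-3 + b{\left(4,0 \right)}\right) \left(-41\right) = 2 \left(-3 + \left(4 + 0\right)\right) \left(-41\right) = 2 \left(-3 + 4\right) \left(-41\right) = 2 \cdot 1 \left(-41\right) = 2 \left(-41\right) = -82$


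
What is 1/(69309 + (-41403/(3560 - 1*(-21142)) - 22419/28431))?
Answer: 26011206/1802746568401 ≈ 1.4429e-5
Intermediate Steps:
1/(69309 + (-41403/(3560 - 1*(-21142)) - 22419/28431)) = 1/(69309 + (-41403/(3560 + 21142) - 22419*1/28431)) = 1/(69309 + (-41403/24702 - 2491/3159)) = 1/(69309 + (-41403*1/24702 - 2491/3159)) = 1/(69309 + (-13801/8234 - 2491/3159)) = 1/(69309 - 64108253/26011206) = 1/(1802746568401/26011206) = 26011206/1802746568401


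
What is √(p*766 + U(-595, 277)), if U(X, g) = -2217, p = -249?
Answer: 3*I*√21439 ≈ 439.26*I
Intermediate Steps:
√(p*766 + U(-595, 277)) = √(-249*766 - 2217) = √(-190734 - 2217) = √(-192951) = 3*I*√21439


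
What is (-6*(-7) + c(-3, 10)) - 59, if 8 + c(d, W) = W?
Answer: -15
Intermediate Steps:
c(d, W) = -8 + W
(-6*(-7) + c(-3, 10)) - 59 = (-6*(-7) + (-8 + 10)) - 59 = (42 + 2) - 59 = 44 - 59 = -15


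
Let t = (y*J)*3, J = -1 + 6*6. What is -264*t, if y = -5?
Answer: 138600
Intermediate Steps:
J = 35 (J = -1 + 36 = 35)
t = -525 (t = -5*35*3 = -175*3 = -525)
-264*t = -264*(-525) = 138600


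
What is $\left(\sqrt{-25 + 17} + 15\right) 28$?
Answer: $420 + 56 i \sqrt{2} \approx 420.0 + 79.196 i$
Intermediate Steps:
$\left(\sqrt{-25 + 17} + 15\right) 28 = \left(\sqrt{-8} + 15\right) 28 = \left(2 i \sqrt{2} + 15\right) 28 = \left(15 + 2 i \sqrt{2}\right) 28 = 420 + 56 i \sqrt{2}$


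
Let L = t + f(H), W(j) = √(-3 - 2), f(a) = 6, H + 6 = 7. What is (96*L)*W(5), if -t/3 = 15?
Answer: -3744*I*√5 ≈ -8371.8*I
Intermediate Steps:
t = -45 (t = -3*15 = -45)
H = 1 (H = -6 + 7 = 1)
W(j) = I*√5 (W(j) = √(-5) = I*√5)
L = -39 (L = -45 + 6 = -39)
(96*L)*W(5) = (96*(-39))*(I*√5) = -3744*I*√5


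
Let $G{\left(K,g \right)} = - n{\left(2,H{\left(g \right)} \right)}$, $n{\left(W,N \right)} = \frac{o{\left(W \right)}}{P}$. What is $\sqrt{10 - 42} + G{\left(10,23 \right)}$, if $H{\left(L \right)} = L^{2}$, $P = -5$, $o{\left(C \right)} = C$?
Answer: $\frac{2}{5} + 4 i \sqrt{2} \approx 0.4 + 5.6569 i$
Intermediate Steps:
$n{\left(W,N \right)} = - \frac{W}{5}$ ($n{\left(W,N \right)} = \frac{W}{-5} = W \left(- \frac{1}{5}\right) = - \frac{W}{5}$)
$G{\left(K,g \right)} = \frac{2}{5}$ ($G{\left(K,g \right)} = - \frac{\left(-1\right) 2}{5} = \left(-1\right) \left(- \frac{2}{5}\right) = \frac{2}{5}$)
$\sqrt{10 - 42} + G{\left(10,23 \right)} = \sqrt{10 - 42} + \frac{2}{5} = \sqrt{-32} + \frac{2}{5} = 4 i \sqrt{2} + \frac{2}{5} = \frac{2}{5} + 4 i \sqrt{2}$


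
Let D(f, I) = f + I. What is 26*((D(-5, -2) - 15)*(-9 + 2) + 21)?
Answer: 4550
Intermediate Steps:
D(f, I) = I + f
26*((D(-5, -2) - 15)*(-9 + 2) + 21) = 26*(((-2 - 5) - 15)*(-9 + 2) + 21) = 26*((-7 - 15)*(-7) + 21) = 26*(-22*(-7) + 21) = 26*(154 + 21) = 26*175 = 4550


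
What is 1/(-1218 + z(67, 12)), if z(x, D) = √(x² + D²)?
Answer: -1218/1478891 - √4633/1478891 ≈ -0.00086962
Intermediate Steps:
z(x, D) = √(D² + x²)
1/(-1218 + z(67, 12)) = 1/(-1218 + √(12² + 67²)) = 1/(-1218 + √(144 + 4489)) = 1/(-1218 + √4633)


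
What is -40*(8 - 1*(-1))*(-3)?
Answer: 1080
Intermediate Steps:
-40*(8 - 1*(-1))*(-3) = -40*(8 + 1)*(-3) = -40*9*(-3) = -360*(-3) = 1080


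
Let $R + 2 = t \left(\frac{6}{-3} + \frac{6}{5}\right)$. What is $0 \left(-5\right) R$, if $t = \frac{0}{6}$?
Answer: $0$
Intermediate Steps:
$t = 0$ ($t = 0 \cdot \frac{1}{6} = 0$)
$R = -2$ ($R = -2 + 0 \left(\frac{6}{-3} + \frac{6}{5}\right) = -2 + 0 \left(6 \left(- \frac{1}{3}\right) + 6 \cdot \frac{1}{5}\right) = -2 + 0 \left(-2 + \frac{6}{5}\right) = -2 + 0 \left(- \frac{4}{5}\right) = -2 + 0 = -2$)
$0 \left(-5\right) R = 0 \left(-5\right) \left(-2\right) = 0 \left(-2\right) = 0$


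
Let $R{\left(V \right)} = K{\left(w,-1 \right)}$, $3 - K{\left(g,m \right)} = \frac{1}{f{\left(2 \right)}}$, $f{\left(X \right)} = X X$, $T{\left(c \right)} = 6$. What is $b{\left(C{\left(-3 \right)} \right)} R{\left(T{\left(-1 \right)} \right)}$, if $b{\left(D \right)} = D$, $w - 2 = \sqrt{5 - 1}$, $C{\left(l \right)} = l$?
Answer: $- \frac{33}{4} \approx -8.25$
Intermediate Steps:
$f{\left(X \right)} = X^{2}$
$w = 4$ ($w = 2 + \sqrt{5 - 1} = 2 + \sqrt{4} = 2 + 2 = 4$)
$K{\left(g,m \right)} = \frac{11}{4}$ ($K{\left(g,m \right)} = 3 - \frac{1}{2^{2}} = 3 - \frac{1}{4} = \frac{11}{4}$)
$R{\left(V \right)} = \frac{11}{4}$
$b{\left(C{\left(-3 \right)} \right)} R{\left(T{\left(-1 \right)} \right)} = \left(-3\right) \frac{11}{4} = - \frac{33}{4}$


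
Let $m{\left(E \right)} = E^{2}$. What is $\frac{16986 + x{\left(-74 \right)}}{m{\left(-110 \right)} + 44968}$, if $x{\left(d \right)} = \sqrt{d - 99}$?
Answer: $\frac{8493}{28534} + \frac{i \sqrt{173}}{57068} \approx 0.29765 + 0.00023048 i$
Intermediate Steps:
$x{\left(d \right)} = \sqrt{-99 + d}$
$\frac{16986 + x{\left(-74 \right)}}{m{\left(-110 \right)} + 44968} = \frac{16986 + \sqrt{-99 - 74}}{\left(-110\right)^{2} + 44968} = \frac{16986 + \sqrt{-173}}{12100 + 44968} = \frac{16986 + i \sqrt{173}}{57068} = \left(16986 + i \sqrt{173}\right) \frac{1}{57068} = \frac{8493}{28534} + \frac{i \sqrt{173}}{57068}$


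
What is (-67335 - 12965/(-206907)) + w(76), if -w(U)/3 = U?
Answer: -13979244676/206907 ≈ -67563.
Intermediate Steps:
w(U) = -3*U
(-67335 - 12965/(-206907)) + w(76) = (-67335 - 12965/(-206907)) - 3*76 = (-67335 - 12965*(-1/206907)) - 228 = (-67335 + 12965/206907) - 228 = -13932069880/206907 - 228 = -13979244676/206907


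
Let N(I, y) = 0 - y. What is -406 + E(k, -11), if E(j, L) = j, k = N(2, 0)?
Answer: -406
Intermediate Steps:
N(I, y) = -y
k = 0 (k = -1*0 = 0)
-406 + E(k, -11) = -406 + 0 = -406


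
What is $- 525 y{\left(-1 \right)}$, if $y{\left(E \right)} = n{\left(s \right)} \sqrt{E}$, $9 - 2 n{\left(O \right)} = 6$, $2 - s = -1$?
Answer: $- \frac{1575 i}{2} \approx - 787.5 i$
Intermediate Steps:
$s = 3$ ($s = 2 - -1 = 2 + 1 = 3$)
$n{\left(O \right)} = \frac{3}{2}$ ($n{\left(O \right)} = \frac{9}{2} - 3 = \frac{3}{2}$)
$y{\left(E \right)} = \frac{3 \sqrt{E}}{2}$
$- 525 y{\left(-1 \right)} = - 525 \frac{3 \sqrt{-1}}{2} = - 525 \frac{3 i}{2} = - \frac{1575 i}{2}$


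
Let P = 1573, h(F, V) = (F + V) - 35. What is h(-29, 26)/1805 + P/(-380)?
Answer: -1581/380 ≈ -4.1605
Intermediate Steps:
h(F, V) = -35 + F + V
h(-29, 26)/1805 + P/(-380) = (-35 - 29 + 26)/1805 + 1573/(-380) = -38*1/1805 + 1573*(-1/380) = -2/95 - 1573/380 = -1581/380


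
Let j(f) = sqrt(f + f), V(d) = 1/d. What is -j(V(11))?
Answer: -sqrt(22)/11 ≈ -0.42640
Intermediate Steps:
j(f) = sqrt(2)*sqrt(f) (j(f) = sqrt(2*f) = sqrt(2)*sqrt(f))
-j(V(11)) = -sqrt(2)*sqrt(1/11) = -sqrt(2)*sqrt(11)/11 = -sqrt(22)/11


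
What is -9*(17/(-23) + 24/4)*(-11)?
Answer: 11979/23 ≈ 520.83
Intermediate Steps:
-9*(17/(-23) + 24/4)*(-11) = -9*(17*(-1/23) + 24*(¼))*(-11) = -9*(-17/23 + 6)*(-11) = -9*121/23*(-11) = -1089/23*(-11) = 11979/23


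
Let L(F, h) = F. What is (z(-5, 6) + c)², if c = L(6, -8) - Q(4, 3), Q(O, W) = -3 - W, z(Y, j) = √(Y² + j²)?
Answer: (12 + √61)² ≈ 392.45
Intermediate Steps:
c = 12 (c = 6 - (-3 - 1*3) = 6 - (-3 - 3) = 6 - 1*(-6) = 6 + 6 = 12)
(z(-5, 6) + c)² = (√((-5)² + 6²) + 12)² = (√(25 + 36) + 12)² = (√61 + 12)² = (12 + √61)²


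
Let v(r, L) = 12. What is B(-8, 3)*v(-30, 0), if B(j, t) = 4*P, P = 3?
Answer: 144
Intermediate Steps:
B(j, t) = 12 (B(j, t) = 4*3 = 12)
B(-8, 3)*v(-30, 0) = 12*12 = 144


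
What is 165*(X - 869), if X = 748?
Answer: -19965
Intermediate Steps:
165*(X - 869) = 165*(748 - 869) = 165*(-121) = -19965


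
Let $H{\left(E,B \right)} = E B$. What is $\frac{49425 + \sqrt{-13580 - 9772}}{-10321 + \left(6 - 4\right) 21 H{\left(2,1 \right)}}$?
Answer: $- \frac{49425}{10237} - \frac{2 i \sqrt{5838}}{10237} \approx -4.8281 - 0.014928 i$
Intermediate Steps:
$H{\left(E,B \right)} = B E$
$\frac{49425 + \sqrt{-13580 - 9772}}{-10321 + \left(6 - 4\right) 21 H{\left(2,1 \right)}} = \frac{49425 + \sqrt{-13580 - 9772}}{-10321 + \left(6 - 4\right) 21 \cdot 1 \cdot 2} = \frac{49425 + \sqrt{-23352}}{-10321 + 2 \cdot 21 \cdot 2} = \frac{49425 + 2 i \sqrt{5838}}{-10321 + 42 \cdot 2} = \frac{49425 + 2 i \sqrt{5838}}{-10321 + 84} = \frac{49425 + 2 i \sqrt{5838}}{-10237} = \left(49425 + 2 i \sqrt{5838}\right) \left(- \frac{1}{10237}\right) = - \frac{49425}{10237} - \frac{2 i \sqrt{5838}}{10237}$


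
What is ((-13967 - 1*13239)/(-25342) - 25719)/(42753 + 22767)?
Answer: -162935923/415101960 ≈ -0.39252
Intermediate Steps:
((-13967 - 1*13239)/(-25342) - 25719)/(42753 + 22767) = ((-13967 - 13239)*(-1/25342) - 25719)/65520 = (-27206*(-1/25342) - 25719)*(1/65520) = (13603/12671 - 25719)*(1/65520) = -325871846/12671*1/65520 = -162935923/415101960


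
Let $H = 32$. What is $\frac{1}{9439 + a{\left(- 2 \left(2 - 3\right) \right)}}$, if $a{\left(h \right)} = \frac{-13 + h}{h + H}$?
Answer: $\frac{34}{320915} \approx 0.00010595$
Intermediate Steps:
$a{\left(h \right)} = \frac{-13 + h}{32 + h}$ ($a{\left(h \right)} = \frac{-13 + h}{h + 32} = \frac{-13 + h}{32 + h}$)
$\frac{1}{9439 + a{\left(- 2 \left(2 - 3\right) \right)}} = \frac{1}{9439 + \frac{-13 - 2 \left(2 - 3\right)}{32 - 2 \left(2 - 3\right)}} = \frac{1}{9439 + \frac{-13 - -2}{32 - -2}} = \frac{1}{9439 + \frac{-13 + 2}{32 + 2}} = \frac{1}{9439 + \frac{1}{34} \left(-11\right)} = \frac{1}{9439 - \frac{11}{34}} = \frac{1}{\frac{320915}{34}} = \frac{34}{320915}$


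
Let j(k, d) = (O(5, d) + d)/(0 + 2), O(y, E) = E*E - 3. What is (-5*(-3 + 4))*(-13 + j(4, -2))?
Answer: 135/2 ≈ 67.500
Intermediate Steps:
O(y, E) = -3 + E² (O(y, E) = E² - 3 = -3 + E²)
j(k, d) = -3/2 + d/2 + d²/2 (j(k, d) = ((-3 + d²) + d)/(0 + 2) = (-3 + d + d²)/2 = (-3 + d + d²)*(½) = -3/2 + d/2 + d²/2)
(-5*(-3 + 4))*(-13 + j(4, -2)) = (-5*(-3 + 4))*(-13 + (-3/2 + (½)*(-2) + (½)*(-2)²)) = (-5*1)*(-13 + (-3/2 - 1 + (½)*4)) = -5*(-13 + (-3/2 - 1 + 2)) = -5*(-13 - ½) = -5*(-27/2) = 135/2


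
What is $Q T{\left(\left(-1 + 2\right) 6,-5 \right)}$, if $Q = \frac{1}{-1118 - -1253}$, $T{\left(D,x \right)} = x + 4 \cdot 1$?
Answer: $- \frac{1}{135} \approx -0.0074074$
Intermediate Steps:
$T{\left(D,x \right)} = 4 + x$ ($T{\left(D,x \right)} = x + 4 = 4 + x$)
$Q = \frac{1}{135}$ ($Q = \frac{1}{-1118 + 1253} = \frac{1}{135} \approx 0.0074074$)
$Q T{\left(\left(-1 + 2\right) 6,-5 \right)} = \frac{4 - 5}{135} = \frac{1}{135} \left(-1\right) = - \frac{1}{135}$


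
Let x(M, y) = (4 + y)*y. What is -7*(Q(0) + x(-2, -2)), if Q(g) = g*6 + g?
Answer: 28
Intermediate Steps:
x(M, y) = y*(4 + y)
Q(g) = 7*g (Q(g) = 6*g + g = 7*g)
-7*(Q(0) + x(-2, -2)) = -7*(7*0 - 2*(4 - 2)) = -7*(0 - 2*2) = -7*(0 - 4) = -7*(-4) = 28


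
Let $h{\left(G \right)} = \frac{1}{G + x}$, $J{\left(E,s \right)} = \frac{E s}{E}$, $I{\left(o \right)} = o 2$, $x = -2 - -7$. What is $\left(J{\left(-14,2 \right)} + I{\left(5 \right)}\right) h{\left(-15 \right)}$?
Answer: $- \frac{6}{5} \approx -1.2$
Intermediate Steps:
$x = 5$ ($x = -2 + 7 = 5$)
$I{\left(o \right)} = 2 o$
$J{\left(E,s \right)} = s$
$h{\left(G \right)} = \frac{1}{5 + G}$ ($h{\left(G \right)} = \frac{1}{G + 5} = \frac{1}{5 + G}$)
$\left(J{\left(-14,2 \right)} + I{\left(5 \right)}\right) h{\left(-15 \right)} = \frac{2 + 2 \cdot 5}{5 - 15} = \frac{2 + 10}{-10} = 12 \left(- \frac{1}{10}\right) = - \frac{6}{5}$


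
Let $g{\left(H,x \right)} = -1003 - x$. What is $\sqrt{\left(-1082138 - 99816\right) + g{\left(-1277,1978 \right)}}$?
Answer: $i \sqrt{1184935} \approx 1088.5 i$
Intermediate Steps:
$\sqrt{\left(-1082138 - 99816\right) + g{\left(-1277,1978 \right)}} = \sqrt{\left(-1082138 - 99816\right) - 2981} = \sqrt{-1181954 - 2981} = \sqrt{-1184935} = i \sqrt{1184935}$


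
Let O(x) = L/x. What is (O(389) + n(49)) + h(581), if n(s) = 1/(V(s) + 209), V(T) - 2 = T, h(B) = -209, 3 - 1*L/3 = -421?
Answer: -20807151/101140 ≈ -205.73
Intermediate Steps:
L = 1272 (L = 9 - 3*(-421) = 9 + 1263 = 1272)
V(T) = 2 + T
n(s) = 1/(211 + s) (n(s) = 1/((2 + s) + 209) = 1/(211 + s))
O(x) = 1272/x
(O(389) + n(49)) + h(581) = (1272/389 + 1/(211 + 49)) - 209 = (1272*(1/389) + 1/260) - 209 = (1272/389 + 1/260) - 209 = 331109/101140 - 209 = -20807151/101140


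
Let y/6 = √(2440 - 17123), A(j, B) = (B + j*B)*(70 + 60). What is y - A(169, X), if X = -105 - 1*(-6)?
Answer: 2187900 + 6*I*√14683 ≈ 2.1879e+6 + 727.04*I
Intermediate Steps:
X = -99 (X = -105 + 6 = -99)
A(j, B) = 130*B + 130*B*j (A(j, B) = (B + B*j)*130 = 130*B + 130*B*j)
y = 6*I*√14683 (y = 6*√(2440 - 17123) = 6*√(-14683) = 6*(I*√14683) = 6*I*√14683 ≈ 727.04*I)
y - A(169, X) = 6*I*√14683 - 130*(-99)*(1 + 169) = 6*I*√14683 - 130*(-99)*170 = 6*I*√14683 - 1*(-2187900) = 6*I*√14683 + 2187900 = 2187900 + 6*I*√14683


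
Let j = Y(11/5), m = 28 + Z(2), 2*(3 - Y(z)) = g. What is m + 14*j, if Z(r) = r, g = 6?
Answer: 30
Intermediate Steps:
Y(z) = 0 (Y(z) = 3 - ½*6 = 3 - 3 = 0)
m = 30 (m = 28 + 2 = 30)
j = 0
m + 14*j = 30 + 14*0 = 30 + 0 = 30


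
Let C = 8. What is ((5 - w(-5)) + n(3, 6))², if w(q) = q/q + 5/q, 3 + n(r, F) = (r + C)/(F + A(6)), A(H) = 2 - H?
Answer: 225/4 ≈ 56.250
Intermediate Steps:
n(r, F) = -3 + (8 + r)/(-4 + F) (n(r, F) = -3 + (r + 8)/(F + (2 - 1*6)) = -3 + (8 + r)/(F + (2 - 6)) = -3 + (8 + r)/(F - 4) = -3 + (8 + r)/(-4 + F))
w(q) = 1 + 5/q
((5 - w(-5)) + n(3, 6))² = ((5 - (5 - 5)/(-5)) + (20 + 3 - 3*6)/(-4 + 6))² = ((5 - (-1)*0/5) + (20 + 3 - 18)/2)² = ((5 - 1*0) + (½)*5)² = ((5 + 0) + 5/2)² = (5 + 5/2)² = (15/2)² = 225/4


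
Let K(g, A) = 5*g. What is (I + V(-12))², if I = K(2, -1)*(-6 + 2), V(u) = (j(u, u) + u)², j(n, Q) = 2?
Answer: 3600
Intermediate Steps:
V(u) = (2 + u)²
I = -40 (I = (5*2)*(-6 + 2) = 10*(-4) = -40)
(I + V(-12))² = (-40 + (2 - 12)²)² = (-40 + (-10)²)² = (-40 + 100)² = 60² = 3600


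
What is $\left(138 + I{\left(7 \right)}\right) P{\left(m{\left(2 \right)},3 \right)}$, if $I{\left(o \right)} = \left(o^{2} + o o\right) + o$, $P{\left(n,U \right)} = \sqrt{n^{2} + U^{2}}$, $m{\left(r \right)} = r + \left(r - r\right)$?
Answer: $243 \sqrt{13} \approx 876.15$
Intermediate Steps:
$m{\left(r \right)} = r$ ($m{\left(r \right)} = r + 0 = r$)
$P{\left(n,U \right)} = \sqrt{U^{2} + n^{2}}$
$I{\left(o \right)} = o + 2 o^{2}$ ($I{\left(o \right)} = \left(o^{2} + o^{2}\right) + o = 2 o^{2} + o = o + 2 o^{2}$)
$\left(138 + I{\left(7 \right)}\right) P{\left(m{\left(2 \right)},3 \right)} = \left(138 + 7 \left(1 + 2 \cdot 7\right)\right) \sqrt{3^{2} + 2^{2}} = \left(138 + 7 \left(1 + 14\right)\right) \sqrt{9 + 4} = \left(138 + 7 \cdot 15\right) \sqrt{13} = \left(138 + 105\right) \sqrt{13} = 243 \sqrt{13}$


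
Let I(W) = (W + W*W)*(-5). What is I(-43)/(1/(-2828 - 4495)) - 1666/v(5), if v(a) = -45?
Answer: 2975702716/45 ≈ 6.6127e+7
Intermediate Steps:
I(W) = -5*W - 5*W**2 (I(W) = (W + W**2)*(-5) = -5*W - 5*W**2)
I(-43)/(1/(-2828 - 4495)) - 1666/v(5) = (-5*(-43)*(1 - 43))/(1/(-2828 - 4495)) - 1666/(-45) = (-5*(-43)*(-42))/(1/(-7323)) - 1666*(-1/45) = -9030/(-1/7323) + 1666/45 = -9030*(-7323) + 1666/45 = 66126690 + 1666/45 = 2975702716/45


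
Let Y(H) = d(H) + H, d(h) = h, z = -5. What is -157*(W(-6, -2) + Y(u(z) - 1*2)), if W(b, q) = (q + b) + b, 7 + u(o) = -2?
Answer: 5652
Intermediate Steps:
u(o) = -9 (u(o) = -7 - 2 = -9)
Y(H) = 2*H (Y(H) = H + H = 2*H)
W(b, q) = q + 2*b (W(b, q) = (b + q) + b = q + 2*b)
-157*(W(-6, -2) + Y(u(z) - 1*2)) = -157*((-2 + 2*(-6)) + 2*(-9 - 1*2)) = -157*((-2 - 12) + 2*(-9 - 2)) = -157*(-14 + 2*(-11)) = -157*(-14 - 22) = -157*(-36) = 5652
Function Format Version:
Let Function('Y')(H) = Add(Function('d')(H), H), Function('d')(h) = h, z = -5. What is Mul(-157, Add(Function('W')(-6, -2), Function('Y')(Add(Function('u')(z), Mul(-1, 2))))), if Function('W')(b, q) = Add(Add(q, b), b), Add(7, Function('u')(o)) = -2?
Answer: 5652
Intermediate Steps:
Function('u')(o) = -9 (Function('u')(o) = Add(-7, -2) = -9)
Function('Y')(H) = Mul(2, H) (Function('Y')(H) = Add(H, H) = Mul(2, H))
Function('W')(b, q) = Add(q, Mul(2, b)) (Function('W')(b, q) = Add(Add(b, q), b) = Add(q, Mul(2, b)))
Mul(-157, Add(Function('W')(-6, -2), Function('Y')(Add(Function('u')(z), Mul(-1, 2))))) = Mul(-157, Add(Add(-2, Mul(2, -6)), Mul(2, Add(-9, Mul(-1, 2))))) = Mul(-157, Add(Add(-2, -12), Mul(2, Add(-9, -2)))) = Mul(-157, Add(-14, Mul(2, -11))) = Mul(-157, Add(-14, -22)) = Mul(-157, -36) = 5652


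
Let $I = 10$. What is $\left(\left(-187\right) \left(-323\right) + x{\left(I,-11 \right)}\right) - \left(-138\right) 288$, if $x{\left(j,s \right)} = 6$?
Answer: $100151$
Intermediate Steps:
$\left(\left(-187\right) \left(-323\right) + x{\left(I,-11 \right)}\right) - \left(-138\right) 288 = \left(\left(-187\right) \left(-323\right) + 6\right) - \left(-138\right) 288 = \left(60401 + 6\right) - -39744 = 60407 + 39744 = 100151$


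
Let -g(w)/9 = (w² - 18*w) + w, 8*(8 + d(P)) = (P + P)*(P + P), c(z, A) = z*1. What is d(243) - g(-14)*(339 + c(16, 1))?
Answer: 2832293/2 ≈ 1.4161e+6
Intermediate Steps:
c(z, A) = z
d(P) = -8 + P²/2 (d(P) = -8 + ((P + P)*(P + P))/8 = -8 + ((2*P)*(2*P))/8 = -8 + (4*P²)/8 = -8 + P²/2)
g(w) = -9*w² + 153*w (g(w) = -9*((w² - 18*w) + w) = -9*(w² - 17*w) = -9*w² + 153*w)
d(243) - g(-14)*(339 + c(16, 1)) = (-8 + (½)*243²) - 9*(-14)*(17 - 1*(-14))*(339 + 16) = (-8 + (½)*59049) - 9*(-14)*(17 + 14)*355 = (-8 + 59049/2) - 9*(-14)*31*355 = 59033/2 - (-3906)*355 = 59033/2 - 1*(-1386630) = 59033/2 + 1386630 = 2832293/2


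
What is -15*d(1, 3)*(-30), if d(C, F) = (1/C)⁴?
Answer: 450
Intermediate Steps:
d(C, F) = C⁻⁴ (d(C, F) = (1/C)⁴ = C⁻⁴)
-15*d(1, 3)*(-30) = -15/1⁴*(-30) = -15*1*(-30) = -15*(-30) = 450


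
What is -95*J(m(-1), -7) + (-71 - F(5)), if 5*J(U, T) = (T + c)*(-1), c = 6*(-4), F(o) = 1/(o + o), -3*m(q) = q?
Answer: -6601/10 ≈ -660.10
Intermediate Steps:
m(q) = -q/3
F(o) = 1/(2*o)
c = -24
J(U, T) = 24/5 - T/5 (J(U, T) = ((T - 24)*(-1))/5 = ((-24 + T)*(-1))/5 = (24 - T)/5 = 24/5 - T/5)
-95*J(m(-1), -7) + (-71 - F(5)) = -95*(24/5 - ⅕*(-7)) + (-71 - 1/(2*5)) = -95*(24/5 + 7/5) + (-71 - 1/(2*5)) = -95*31/5 + (-71 - 1*⅒) = -589 + (-71 - ⅒) = -589 - 711/10 = -6601/10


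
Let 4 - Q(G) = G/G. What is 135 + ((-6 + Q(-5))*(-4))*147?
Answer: 1899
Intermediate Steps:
Q(G) = 3 (Q(G) = 4 - G/G = 4 - 1*1 = 4 - 1 = 3)
135 + ((-6 + Q(-5))*(-4))*147 = 135 + ((-6 + 3)*(-4))*147 = 135 - 3*(-4)*147 = 135 + 12*147 = 135 + 1764 = 1899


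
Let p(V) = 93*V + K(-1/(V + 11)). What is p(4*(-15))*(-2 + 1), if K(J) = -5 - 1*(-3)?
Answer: 5582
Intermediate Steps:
K(J) = -2 (K(J) = -5 + 3 = -2)
p(V) = -2 + 93*V (p(V) = 93*V - 2 = -2 + 93*V)
p(4*(-15))*(-2 + 1) = (-2 + 93*(4*(-15)))*(-2 + 1) = (-2 + 93*(-60))*(-1) = (-2 - 5580)*(-1) = -5582*(-1) = 5582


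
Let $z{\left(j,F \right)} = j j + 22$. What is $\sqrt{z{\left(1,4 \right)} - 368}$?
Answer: $i \sqrt{345} \approx 18.574 i$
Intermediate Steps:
$z{\left(j,F \right)} = 22 + j^{2}$ ($z{\left(j,F \right)} = j^{2} + 22 = 22 + j^{2}$)
$\sqrt{z{\left(1,4 \right)} - 368} = \sqrt{\left(22 + 1^{2}\right) - 368} = \sqrt{\left(22 + 1\right) - 368} = \sqrt{23 - 368} = \sqrt{-345} = i \sqrt{345}$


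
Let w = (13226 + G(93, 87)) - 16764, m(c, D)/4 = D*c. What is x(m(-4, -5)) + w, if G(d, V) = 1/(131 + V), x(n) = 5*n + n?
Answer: -666643/218 ≈ -3058.0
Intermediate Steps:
m(c, D) = 4*D*c (m(c, D) = 4*(D*c) = 4*D*c)
x(n) = 6*n
w = -771283/218 (w = (13226 + 1/(131 + 87)) - 16764 = (13226 + 1/218) - 16764 = 2883269/218 - 16764 = -771283/218 ≈ -3538.0)
x(m(-4, -5)) + w = 6*(4*(-5)*(-4)) - 771283/218 = 6*80 - 771283/218 = 480 - 771283/218 = -666643/218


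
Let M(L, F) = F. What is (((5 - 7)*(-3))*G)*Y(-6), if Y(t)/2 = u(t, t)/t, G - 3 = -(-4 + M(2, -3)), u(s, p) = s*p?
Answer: -720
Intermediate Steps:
u(s, p) = p*s
G = 10 (G = 3 - (-4 - 3) = 3 - 1*(-7) = 3 + 7 = 10)
Y(t) = 2*t (Y(t) = 2*((t*t)/t) = 2*(t²/t) = 2*t)
(((5 - 7)*(-3))*G)*Y(-6) = (((5 - 7)*(-3))*10)*(2*(-6)) = (-2*(-3)*10)*(-12) = (6*10)*(-12) = 60*(-12) = -720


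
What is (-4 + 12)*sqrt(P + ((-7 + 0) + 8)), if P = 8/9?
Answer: 8*sqrt(17)/3 ≈ 10.995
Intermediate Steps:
P = 8/9 (P = 8*(1/9) = 8/9 ≈ 0.88889)
(-4 + 12)*sqrt(P + ((-7 + 0) + 8)) = (-4 + 12)*sqrt(8/9 + ((-7 + 0) + 8)) = 8*sqrt(8/9 + (-7 + 8)) = 8*sqrt(8/9 + 1) = 8*sqrt(17/9) = 8*(sqrt(17)/3) = 8*sqrt(17)/3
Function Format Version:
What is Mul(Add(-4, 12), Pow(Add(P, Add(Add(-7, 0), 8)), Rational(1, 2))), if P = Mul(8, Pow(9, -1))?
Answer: Mul(Rational(8, 3), Pow(17, Rational(1, 2))) ≈ 10.995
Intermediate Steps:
P = Rational(8, 9) (P = Mul(8, Rational(1, 9)) = Rational(8, 9) ≈ 0.88889)
Mul(Add(-4, 12), Pow(Add(P, Add(Add(-7, 0), 8)), Rational(1, 2))) = Mul(Add(-4, 12), Pow(Add(Rational(8, 9), Add(Add(-7, 0), 8)), Rational(1, 2))) = Mul(8, Pow(Add(Rational(8, 9), Add(-7, 8)), Rational(1, 2))) = Mul(8, Pow(Add(Rational(8, 9), 1), Rational(1, 2))) = Mul(8, Pow(Rational(17, 9), Rational(1, 2))) = Mul(8, Mul(Rational(1, 3), Pow(17, Rational(1, 2)))) = Mul(Rational(8, 3), Pow(17, Rational(1, 2)))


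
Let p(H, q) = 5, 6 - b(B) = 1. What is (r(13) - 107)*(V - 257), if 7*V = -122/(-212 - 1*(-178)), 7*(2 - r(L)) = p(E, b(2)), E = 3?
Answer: 22586280/833 ≈ 27114.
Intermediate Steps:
b(B) = 5 (b(B) = 6 - 1*1 = 6 - 1 = 5)
r(L) = 9/7 (r(L) = 2 - 1/7*5 = 2 - 5/7 = 9/7)
V = 61/119 (V = (-122/(-212 - 1*(-178)))/7 = (-122/(-212 + 178))/7 = (-122/(-34))/7 = (-122*(-1/34))/7 = (1/7)*(61/17) = 61/119 ≈ 0.51260)
(r(13) - 107)*(V - 257) = (9/7 - 107)*(61/119 - 257) = -740/7*(-30522/119) = 22586280/833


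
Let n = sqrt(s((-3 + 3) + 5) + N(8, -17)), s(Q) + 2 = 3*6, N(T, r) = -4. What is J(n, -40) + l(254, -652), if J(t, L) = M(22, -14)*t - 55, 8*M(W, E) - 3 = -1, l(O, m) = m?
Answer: -707 + sqrt(3)/2 ≈ -706.13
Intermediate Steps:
M(W, E) = 1/4 (M(W, E) = 3/8 + (1/8)*(-1) = 3/8 - 1/8 = 1/4)
s(Q) = 16 (s(Q) = -2 + 3*6 = -2 + 18 = 16)
n = 2*sqrt(3) (n = sqrt(16 - 4) = sqrt(12) = 2*sqrt(3) ≈ 3.4641)
J(t, L) = -55 + t/4 (J(t, L) = t/4 - 55 = -55 + t/4)
J(n, -40) + l(254, -652) = (-55 + (2*sqrt(3))/4) - 652 = (-55 + sqrt(3)/2) - 652 = -707 + sqrt(3)/2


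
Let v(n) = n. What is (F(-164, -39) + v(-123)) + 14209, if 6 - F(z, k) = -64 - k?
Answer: 14117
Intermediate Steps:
F(z, k) = 70 + k (F(z, k) = 6 - (-64 - k) = 6 + (64 + k) = 70 + k)
(F(-164, -39) + v(-123)) + 14209 = ((70 - 39) - 123) + 14209 = (31 - 123) + 14209 = -92 + 14209 = 14117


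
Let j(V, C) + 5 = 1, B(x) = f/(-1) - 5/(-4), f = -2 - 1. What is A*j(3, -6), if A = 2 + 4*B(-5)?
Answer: -76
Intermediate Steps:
f = -3
B(x) = 17/4 (B(x) = -3/(-1) - 5/(-4) = -3*(-1) - 5*(-¼) = 3 + 5/4 = 17/4)
j(V, C) = -4 (j(V, C) = -5 + 1 = -4)
A = 19 (A = 2 + 4*(17/4) = 2 + 17 = 19)
A*j(3, -6) = 19*(-4) = -76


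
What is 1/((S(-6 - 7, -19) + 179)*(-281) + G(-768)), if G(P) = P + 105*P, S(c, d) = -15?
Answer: -1/127492 ≈ -7.8436e-6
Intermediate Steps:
G(P) = 106*P
1/((S(-6 - 7, -19) + 179)*(-281) + G(-768)) = 1/((-15 + 179)*(-281) + 106*(-768)) = 1/(164*(-281) - 81408) = 1/(-46084 - 81408) = 1/(-127492) = -1/127492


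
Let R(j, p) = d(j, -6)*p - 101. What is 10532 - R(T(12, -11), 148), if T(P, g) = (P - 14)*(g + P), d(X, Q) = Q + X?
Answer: 11817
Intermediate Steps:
T(P, g) = (-14 + P)*(P + g)
R(j, p) = -101 + p*(-6 + j) (R(j, p) = (-6 + j)*p - 101 = p*(-6 + j) - 101 = -101 + p*(-6 + j))
10532 - R(T(12, -11), 148) = 10532 - (-101 + 148*(-6 + (12**2 - 14*12 - 14*(-11) + 12*(-11)))) = 10532 - (-101 + 148*(-6 + (144 - 168 + 154 - 132))) = 10532 - (-101 + 148*(-6 - 2)) = 10532 - (-101 + 148*(-8)) = 10532 - (-101 - 1184) = 10532 - 1*(-1285) = 10532 + 1285 = 11817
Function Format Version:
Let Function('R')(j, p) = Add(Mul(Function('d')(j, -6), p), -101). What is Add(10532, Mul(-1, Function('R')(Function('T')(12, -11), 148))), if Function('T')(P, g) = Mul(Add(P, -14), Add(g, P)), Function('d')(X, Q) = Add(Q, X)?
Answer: 11817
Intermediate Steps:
Function('T')(P, g) = Mul(Add(-14, P), Add(P, g))
Function('R')(j, p) = Add(-101, Mul(p, Add(-6, j))) (Function('R')(j, p) = Add(Mul(Add(-6, j), p), -101) = Add(Mul(p, Add(-6, j)), -101) = Add(-101, Mul(p, Add(-6, j))))
Add(10532, Mul(-1, Function('R')(Function('T')(12, -11), 148))) = Add(10532, Mul(-1, Add(-101, Mul(148, Add(-6, Add(Pow(12, 2), Mul(-14, 12), Mul(-14, -11), Mul(12, -11))))))) = Add(10532, Mul(-1, Add(-101, Mul(148, Add(-6, Add(144, -168, 154, -132)))))) = Add(10532, Mul(-1, Add(-101, Mul(148, Add(-6, -2))))) = Add(10532, Mul(-1, Add(-101, Mul(148, -8)))) = Add(10532, Mul(-1, Add(-101, -1184))) = Add(10532, Mul(-1, -1285)) = Add(10532, 1285) = 11817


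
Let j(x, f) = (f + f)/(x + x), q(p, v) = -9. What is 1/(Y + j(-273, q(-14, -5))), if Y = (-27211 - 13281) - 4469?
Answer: -91/4091448 ≈ -2.2242e-5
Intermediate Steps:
j(x, f) = f/x (j(x, f) = (2*f)/((2*x)) = (2*f)*(1/(2*x)) = f/x)
Y = -44961 (Y = -40492 - 4469 = -44961)
1/(Y + j(-273, q(-14, -5))) = 1/(-44961 - 9/(-273)) = 1/(-44961 - 9*(-1/273)) = 1/(-44961 + 3/91) = 1/(-4091448/91) = -91/4091448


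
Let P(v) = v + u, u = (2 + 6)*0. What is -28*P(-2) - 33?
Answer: 23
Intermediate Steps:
u = 0 (u = 8*0 = 0)
P(v) = v (P(v) = v + 0 = v)
-28*P(-2) - 33 = -28*(-2) - 33 = 56 - 33 = 23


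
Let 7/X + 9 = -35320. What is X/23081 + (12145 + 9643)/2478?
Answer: 181291422317/20618695839 ≈ 8.7926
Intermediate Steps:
X = -1/5047 (X = 7/(-9 - 35320) = 7/(-35329) = 7*(-1/35329) = -1/5047 ≈ -0.00019814)
X/23081 + (12145 + 9643)/2478 = -1/5047/23081 + (12145 + 9643)/2478 = -1/5047*1/23081 + 21788*(1/2478) = -1/116489807 + 10894/1239 = 181291422317/20618695839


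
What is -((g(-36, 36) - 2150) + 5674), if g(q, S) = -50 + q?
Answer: -3438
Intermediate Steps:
-((g(-36, 36) - 2150) + 5674) = -(((-50 - 36) - 2150) + 5674) = -((-86 - 2150) + 5674) = -(-2236 + 5674) = -1*3438 = -3438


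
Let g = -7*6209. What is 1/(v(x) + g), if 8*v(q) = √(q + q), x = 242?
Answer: -4/173841 ≈ -2.3010e-5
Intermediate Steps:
g = -43463 (g = -1*43463 = -43463)
v(q) = √2*√q/8 (v(q) = √(q + q)/8 = √(2*q)/8 = (√2*√q)/8 = √2*√q/8)
1/(v(x) + g) = 1/(√2*√242/8 - 43463) = 1/(√2*(11*√2)/8 - 43463) = 1/(11/4 - 43463) = 1/(-173841/4) = -4/173841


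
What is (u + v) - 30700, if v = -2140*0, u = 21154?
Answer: -9546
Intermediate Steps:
v = 0
(u + v) - 30700 = (21154 + 0) - 30700 = 21154 - 30700 = -9546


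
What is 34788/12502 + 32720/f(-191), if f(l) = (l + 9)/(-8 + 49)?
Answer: -598762558/81263 ≈ -7368.2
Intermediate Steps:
f(l) = 9/41 + l/41 (f(l) = (9 + l)/41 = (9 + l)*(1/41) = 9/41 + l/41)
34788/12502 + 32720/f(-191) = 34788/12502 + 32720/(9/41 + (1/41)*(-191)) = 34788*(1/12502) + 32720/(9/41 - 191/41) = 17394/6251 + 32720/(-182/41) = 17394/6251 + 32720*(-41/182) = 17394/6251 - 670760/91 = -598762558/81263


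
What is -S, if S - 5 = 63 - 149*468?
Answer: 69664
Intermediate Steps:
S = -69664 (S = 5 + (63 - 149*468) = 5 + (63 - 69732) = 5 - 69669 = -69664)
-S = -1*(-69664) = 69664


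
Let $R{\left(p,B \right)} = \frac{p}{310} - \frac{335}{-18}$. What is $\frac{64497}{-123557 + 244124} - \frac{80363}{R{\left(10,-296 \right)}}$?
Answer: $- \frac{1801953748609}{418086167} \approx -4310.0$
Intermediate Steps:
$R{\left(p,B \right)} = \frac{335}{18} + \frac{p}{310}$ ($R{\left(p,B \right)} = p \frac{1}{310} - - \frac{335}{18} = \frac{p}{310} + \frac{335}{18} = \frac{335}{18} + \frac{p}{310}$)
$\frac{64497}{-123557 + 244124} - \frac{80363}{R{\left(10,-296 \right)}} = \frac{64497}{-123557 + 244124} - \frac{80363}{\frac{335}{18} + \frac{1}{310} \cdot 10} = \frac{64497}{120567} - \frac{80363}{\frac{335}{18} + \frac{1}{31}} = 64497 \cdot \frac{1}{120567} - \frac{80363}{\frac{10403}{558}} = \frac{21499}{40189} - \frac{44842554}{10403} = - \frac{1801953748609}{418086167}$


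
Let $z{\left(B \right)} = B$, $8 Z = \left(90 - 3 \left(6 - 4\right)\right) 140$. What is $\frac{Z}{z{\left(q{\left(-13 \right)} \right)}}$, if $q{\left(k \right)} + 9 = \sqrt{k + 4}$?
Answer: $-147 - 49 i \approx -147.0 - 49.0 i$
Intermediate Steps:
$q{\left(k \right)} = -9 + \sqrt{4 + k}$ ($q{\left(k \right)} = -9 + \sqrt{k + 4} = -9 + \sqrt{4 + k}$)
$Z = 1470$ ($Z = \frac{\left(90 - 3 \left(6 - 4\right)\right) 140}{8} = \frac{\left(90 - 6\right) 140}{8} = \frac{84 \cdot 140}{8} = \frac{1}{8} \cdot 11760 = 1470$)
$\frac{Z}{z{\left(q{\left(-13 \right)} \right)}} = \frac{1470}{-9 + \sqrt{4 - 13}} = \frac{1470}{-9 + \sqrt{-9}} = \frac{1470}{-9 + 3 i} = 1470 \frac{-9 - 3 i}{90} = \frac{49 \left(-9 - 3 i\right)}{3}$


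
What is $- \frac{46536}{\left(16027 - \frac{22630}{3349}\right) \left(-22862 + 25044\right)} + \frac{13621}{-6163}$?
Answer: $- \frac{265924436312313}{120248565427523} \approx -2.2115$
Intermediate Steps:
$- \frac{46536}{\left(16027 - \frac{22630}{3349}\right) \left(-22862 + 25044\right)} + \frac{13621}{-6163} = - \frac{46536}{\left(16027 - \frac{22630}{3349}\right) 2182} + 13621 \left(- \frac{1}{6163}\right) = - \frac{46536}{\left(16027 - \frac{22630}{3349}\right) 2182} - \frac{13621}{6163} = - \frac{46536}{\frac{53651793}{3349} \cdot 2182} - \frac{13621}{6163} = - \frac{46536}{\frac{117068212326}{3349}} - \frac{13621}{6163} = \left(-46536\right) \frac{3349}{117068212326} - \frac{13621}{6163} = - \frac{25974844}{19511368721} - \frac{13621}{6163} = - \frac{265924436312313}{120248565427523}$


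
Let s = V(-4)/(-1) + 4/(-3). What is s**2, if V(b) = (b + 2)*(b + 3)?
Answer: 100/9 ≈ 11.111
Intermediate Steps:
V(b) = (2 + b)*(3 + b)
s = -10/3 (s = (6 + (-4)**2 + 5*(-4))/(-1) + 4/(-3) = (6 + 16 - 20)*(-1) + 4*(-1/3) = 2*(-1) - 4/3 = -2 - 4/3 = -10/3 ≈ -3.3333)
s**2 = (-10/3)**2 = 100/9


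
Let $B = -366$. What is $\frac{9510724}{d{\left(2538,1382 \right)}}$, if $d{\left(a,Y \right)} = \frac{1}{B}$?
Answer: $-3480924984$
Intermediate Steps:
$d{\left(a,Y \right)} = - \frac{1}{366}$ ($d{\left(a,Y \right)} = \frac{1}{-366} = - \frac{1}{366}$)
$\frac{9510724}{d{\left(2538,1382 \right)}} = \frac{9510724}{- \frac{1}{366}} = 9510724 \left(-366\right) = -3480924984$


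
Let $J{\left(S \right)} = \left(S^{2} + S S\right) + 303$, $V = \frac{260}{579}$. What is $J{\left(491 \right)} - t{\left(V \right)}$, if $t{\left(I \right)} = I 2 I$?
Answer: $\frac{161741913865}{335241} \approx 4.8246 \cdot 10^{5}$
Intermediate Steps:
$V = \frac{260}{579}$ ($V = 260 \cdot \frac{1}{579} = \frac{260}{579} \approx 0.44905$)
$J{\left(S \right)} = 303 + 2 S^{2}$ ($J{\left(S \right)} = \left(S^{2} + S^{2}\right) + 303 = 2 S^{2} + 303 = 303 + 2 S^{2}$)
$t{\left(I \right)} = 2 I^{2}$ ($t{\left(I \right)} = 2 I I = 2 I^{2}$)
$J{\left(491 \right)} - t{\left(V \right)} = \left(303 + 2 \cdot 491^{2}\right) - 2 \left(\frac{260}{579}\right)^{2} = \left(303 + 2 \cdot 241081\right) - 2 \cdot \frac{67600}{335241} = \left(303 + 482162\right) - \frac{135200}{335241} = 482465 - \frac{135200}{335241} = \frac{161741913865}{335241}$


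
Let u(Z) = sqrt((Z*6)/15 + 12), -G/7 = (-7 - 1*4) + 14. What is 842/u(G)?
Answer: 421*sqrt(10)/3 ≈ 443.77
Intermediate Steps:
G = -21 (G = -7*((-7 - 1*4) + 14) = -7*((-7 - 4) + 14) = -7*(-11 + 14) = -7*3 = -21)
u(Z) = sqrt(12 + 2*Z/5) (u(Z) = sqrt((6*Z)*(1/15) + 12) = sqrt(2*Z/5 + 12) = sqrt(12 + 2*Z/5))
842/u(G) = 842/((sqrt(300 + 10*(-21))/5)) = 842/((sqrt(300 - 210)/5)) = 842/((sqrt(90)/5)) = 842/(((3*sqrt(10))/5)) = 842/((3*sqrt(10)/5)) = 842*(sqrt(10)/6) = 421*sqrt(10)/3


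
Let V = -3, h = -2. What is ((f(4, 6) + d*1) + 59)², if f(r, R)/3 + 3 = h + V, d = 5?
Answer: 1600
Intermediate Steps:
f(r, R) = -24 (f(r, R) = -9 + 3*(-2 - 3) = -9 + 3*(-5) = -9 - 15 = -24)
((f(4, 6) + d*1) + 59)² = ((-24 + 5*1) + 59)² = ((-24 + 5) + 59)² = (-19 + 59)² = 40² = 1600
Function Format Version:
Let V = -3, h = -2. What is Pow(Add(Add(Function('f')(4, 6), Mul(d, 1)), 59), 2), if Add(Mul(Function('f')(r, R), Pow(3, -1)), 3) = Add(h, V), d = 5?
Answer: 1600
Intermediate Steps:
Function('f')(r, R) = -24 (Function('f')(r, R) = Add(-9, Mul(3, Add(-2, -3))) = Add(-9, Mul(3, -5)) = Add(-9, -15) = -24)
Pow(Add(Add(Function('f')(4, 6), Mul(d, 1)), 59), 2) = Pow(Add(Add(-24, Mul(5, 1)), 59), 2) = Pow(Add(Add(-24, 5), 59), 2) = Pow(Add(-19, 59), 2) = Pow(40, 2) = 1600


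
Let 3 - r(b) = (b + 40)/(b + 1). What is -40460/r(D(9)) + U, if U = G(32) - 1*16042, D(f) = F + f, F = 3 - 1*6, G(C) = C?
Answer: -23406/5 ≈ -4681.2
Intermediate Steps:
F = -3 (F = 3 - 6 = -3)
D(f) = -3 + f
U = -16010 (U = 32 - 1*16042 = 32 - 16042 = -16010)
r(b) = 3 - (40 + b)/(1 + b) (r(b) = 3 - (b + 40)/(b + 1) = 3 - (40 + b)/(1 + b))
-40460/r(D(9)) + U = -40460*(1 + (-3 + 9))/(-37 + 2*(-3 + 9)) - 16010 = -40460*(1 + 6)/(-37 + 2*6) - 16010 = -40460*7/(-37 + 12) - 16010 = -40460/((⅐)*(-25)) - 16010 = -40460/(-25/7) - 16010 = -40460*(-7/25) - 16010 = 56644/5 - 16010 = -23406/5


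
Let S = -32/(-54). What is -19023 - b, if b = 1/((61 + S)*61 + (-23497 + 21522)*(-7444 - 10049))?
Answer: -17746854752391/932915668 ≈ -19023.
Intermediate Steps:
S = 16/27 (S = -32*(-1/54) = 16/27 ≈ 0.59259)
b = 27/932915668 (b = 1/((61 + 16/27)*61 + (-23497 + 21522)*(-7444 - 10049)) = 1/((1663/27)*61 - 1975*(-17493)) = 1/(101443/27 + 34548675) = 1/(932915668/27) = 27/932915668 ≈ 2.8942e-8)
-19023 - b = -19023 - 1*27/932915668 = -19023 - 27/932915668 = -17746854752391/932915668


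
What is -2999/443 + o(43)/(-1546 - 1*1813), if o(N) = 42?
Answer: -10092247/1488037 ≈ -6.7823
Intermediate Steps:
-2999/443 + o(43)/(-1546 - 1*1813) = -2999/443 + 42/(-1546 - 1*1813) = -2999*1/443 + 42/(-1546 - 1813) = -2999/443 + 42/(-3359) = -2999/443 + 42*(-1/3359) = -2999/443 - 42/3359 = -10092247/1488037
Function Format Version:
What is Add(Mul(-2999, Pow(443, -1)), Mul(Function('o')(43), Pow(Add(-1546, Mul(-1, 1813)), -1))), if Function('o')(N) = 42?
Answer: Rational(-10092247, 1488037) ≈ -6.7823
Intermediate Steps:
Add(Mul(-2999, Pow(443, -1)), Mul(Function('o')(43), Pow(Add(-1546, Mul(-1, 1813)), -1))) = Add(Mul(-2999, Pow(443, -1)), Mul(42, Pow(Add(-1546, Mul(-1, 1813)), -1))) = Add(Mul(-2999, Rational(1, 443)), Mul(42, Pow(Add(-1546, -1813), -1))) = Add(Rational(-2999, 443), Mul(42, Pow(-3359, -1))) = Add(Rational(-2999, 443), Mul(42, Rational(-1, 3359))) = Add(Rational(-2999, 443), Rational(-42, 3359)) = Rational(-10092247, 1488037)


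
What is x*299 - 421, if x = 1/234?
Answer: -7555/18 ≈ -419.72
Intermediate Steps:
x = 1/234 ≈ 0.0042735
x*299 - 421 = (1/234)*299 - 421 = 23/18 - 421 = -7555/18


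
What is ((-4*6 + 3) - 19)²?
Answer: 1600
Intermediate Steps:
((-4*6 + 3) - 19)² = ((-24 + 3) - 19)² = (-21 - 19)² = (-40)² = 1600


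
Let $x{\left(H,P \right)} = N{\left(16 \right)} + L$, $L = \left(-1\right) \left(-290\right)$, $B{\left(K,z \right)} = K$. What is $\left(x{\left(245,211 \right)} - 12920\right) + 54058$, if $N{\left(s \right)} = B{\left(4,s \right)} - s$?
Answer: $41416$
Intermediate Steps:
$L = 290$
$N{\left(s \right)} = 4 - s$
$x{\left(H,P \right)} = 278$ ($x{\left(H,P \right)} = \left(4 - 16\right) + 290 = -12 + 290 = 278$)
$\left(x{\left(245,211 \right)} - 12920\right) + 54058 = \left(278 - 12920\right) + 54058 = -12642 + 54058 = 41416$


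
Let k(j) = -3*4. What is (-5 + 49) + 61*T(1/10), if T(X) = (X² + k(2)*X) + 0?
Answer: -2859/100 ≈ -28.590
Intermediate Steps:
k(j) = -12
T(X) = X² - 12*X (T(X) = (X² - 12*X) + 0 = X² - 12*X)
(-5 + 49) + 61*T(1/10) = (-5 + 49) + 61*((-12 + 1/10)/10) = 44 + 61*((-12 + ⅒)/10) = 44 + 61*((⅒)*(-119/10)) = 44 + 61*(-119/100) = 44 - 7259/100 = -2859/100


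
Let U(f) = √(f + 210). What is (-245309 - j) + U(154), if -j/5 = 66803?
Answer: 88706 + 2*√91 ≈ 88725.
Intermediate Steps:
j = -334015 (j = -5*66803 = -334015)
U(f) = √(210 + f)
(-245309 - j) + U(154) = (-245309 - 1*(-334015)) + √(210 + 154) = (-245309 + 334015) + √364 = 88706 + 2*√91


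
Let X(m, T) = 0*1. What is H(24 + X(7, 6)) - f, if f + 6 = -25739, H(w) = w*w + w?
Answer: 26345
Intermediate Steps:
X(m, T) = 0
H(w) = w + w² (H(w) = w² + w = w + w²)
f = -25745 (f = -6 - 25739 = -25745)
H(24 + X(7, 6)) - f = (24 + 0)*(1 + (24 + 0)) - 1*(-25745) = 24*(1 + 24) + 25745 = 24*25 + 25745 = 600 + 25745 = 26345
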